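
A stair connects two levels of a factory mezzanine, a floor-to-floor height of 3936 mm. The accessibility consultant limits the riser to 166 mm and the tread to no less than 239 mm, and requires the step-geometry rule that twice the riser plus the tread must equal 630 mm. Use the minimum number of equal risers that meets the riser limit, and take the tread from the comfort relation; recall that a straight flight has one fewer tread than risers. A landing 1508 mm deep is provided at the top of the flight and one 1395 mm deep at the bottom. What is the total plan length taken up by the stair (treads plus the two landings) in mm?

⌈3936/166⌉ = 24 risers.
Each riser is 3936/24 = 164 mm (≤ 166 mm).
From 2R + T = 630: T = 630 − 328 = 302 mm.
Going = (24 − 1) × 302 = 6946 mm.
Enclosure = 6946 + 1508 + 1395 = 9849 mm.

9849 mm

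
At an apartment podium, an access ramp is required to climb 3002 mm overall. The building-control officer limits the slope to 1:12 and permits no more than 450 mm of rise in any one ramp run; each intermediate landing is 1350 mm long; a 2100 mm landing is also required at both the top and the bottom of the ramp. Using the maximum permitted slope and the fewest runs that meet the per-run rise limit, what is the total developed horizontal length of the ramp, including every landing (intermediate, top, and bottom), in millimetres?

3002 / 450 = 6.67, so 7 ramp runs are needed. That means 6 intermediate landings.
Ramp run (horizontal) at 1:12: 3002 × 12 = 36024 mm.
6 intermediate landings contribute 6 × 1350 = 8100 mm.
Top and bottom landings: 2 × 2100 = 4200 mm.
Total = 36024 + 8100 + 4200 = 48324 mm.

48324 mm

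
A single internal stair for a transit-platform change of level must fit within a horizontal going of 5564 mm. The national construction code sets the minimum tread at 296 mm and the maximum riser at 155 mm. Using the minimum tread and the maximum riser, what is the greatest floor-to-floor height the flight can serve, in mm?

5564 / 296 = 18.80, so 18 treads fit.
Risers = treads + 1 = 19.
Maximum height = 19 × 155 = 2945 mm.

2945 mm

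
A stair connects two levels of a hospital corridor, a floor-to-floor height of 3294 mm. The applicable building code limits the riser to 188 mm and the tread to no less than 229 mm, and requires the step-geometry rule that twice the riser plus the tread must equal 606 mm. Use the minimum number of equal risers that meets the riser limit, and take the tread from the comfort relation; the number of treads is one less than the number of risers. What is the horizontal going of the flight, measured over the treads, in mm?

4080 mm

At most 188 each: 3294/188 = 17.52, giving 18 risers.
R = 3294 ÷ 18 = 183 mm.
From 2R + T = 606: T = 606 − 366 = 240 mm.
18 risers give 17 treads; going = 17 × 240 = 4080 mm.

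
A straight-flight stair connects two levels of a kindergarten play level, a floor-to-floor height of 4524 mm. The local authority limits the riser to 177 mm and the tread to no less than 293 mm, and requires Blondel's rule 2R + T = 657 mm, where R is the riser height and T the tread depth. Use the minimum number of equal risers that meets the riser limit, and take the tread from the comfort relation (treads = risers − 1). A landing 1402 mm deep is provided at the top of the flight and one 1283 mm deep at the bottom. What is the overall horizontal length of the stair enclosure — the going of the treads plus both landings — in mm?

10410 mm

4524 / 177 = 25.559 → round up to 26 risers.
R = 4524 ÷ 26 = 174 mm.
Tread T = 657 − 2 × 174 = 309 mm (≥ 293 mm).
26 risers give 25 treads; going = 25 × 309 = 7725 mm.
Add landings: 7725 + 1402 + 1283 = 10410 mm.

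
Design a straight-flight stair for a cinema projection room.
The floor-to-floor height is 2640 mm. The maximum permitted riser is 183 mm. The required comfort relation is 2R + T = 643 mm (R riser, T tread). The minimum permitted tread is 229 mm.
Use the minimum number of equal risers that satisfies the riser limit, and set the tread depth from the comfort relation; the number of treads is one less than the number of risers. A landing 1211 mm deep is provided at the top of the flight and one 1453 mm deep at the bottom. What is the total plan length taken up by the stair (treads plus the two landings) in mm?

6738 mm

2640 / 183 = 14.426 → round up to 15 risers.
R = 2640 ÷ 15 = 176 mm.
Tread T = 643 − 2 × 176 = 291 mm (≥ 229 mm).
15 risers give 14 treads; going = 14 × 291 = 4074 mm.
Add landings: 4074 + 1211 + 1453 = 6738 mm.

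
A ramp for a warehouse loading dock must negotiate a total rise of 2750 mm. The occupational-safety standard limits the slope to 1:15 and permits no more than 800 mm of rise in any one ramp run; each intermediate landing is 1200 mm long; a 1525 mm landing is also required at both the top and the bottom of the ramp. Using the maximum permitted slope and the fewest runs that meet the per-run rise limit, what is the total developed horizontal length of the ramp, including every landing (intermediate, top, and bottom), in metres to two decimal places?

47.90 m

2750 / 800 = 3.438 → round up to 4 ramp runs. That means 3 intermediate landings.
Horizontal run for 2750 mm of rise at 1:15 is 2750 × 15 = 41250 mm.
Intermediate landings: 3 × 1200 = 3600 mm.
Top and bottom landings: 2 × 1525 = 3050 mm.
Total = 41250 + 3600 + 3050 = 47900 mm.
= 47.90 m.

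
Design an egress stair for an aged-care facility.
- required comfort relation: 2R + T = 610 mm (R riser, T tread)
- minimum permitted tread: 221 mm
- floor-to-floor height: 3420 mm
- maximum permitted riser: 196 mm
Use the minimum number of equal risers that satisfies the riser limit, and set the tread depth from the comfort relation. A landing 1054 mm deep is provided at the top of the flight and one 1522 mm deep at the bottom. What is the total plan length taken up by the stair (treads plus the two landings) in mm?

6486 mm

3420 / 196 = 17.45, so 18 risers are needed.
R = 3420 ÷ 18 = 190 mm.
Tread T = 610 − 2 × 190 = 230 mm (≥ 221 mm).
18 risers give 17 treads; going = 17 × 230 = 3910 mm.
Add landings: 3910 + 1054 + 1522 = 6486 mm.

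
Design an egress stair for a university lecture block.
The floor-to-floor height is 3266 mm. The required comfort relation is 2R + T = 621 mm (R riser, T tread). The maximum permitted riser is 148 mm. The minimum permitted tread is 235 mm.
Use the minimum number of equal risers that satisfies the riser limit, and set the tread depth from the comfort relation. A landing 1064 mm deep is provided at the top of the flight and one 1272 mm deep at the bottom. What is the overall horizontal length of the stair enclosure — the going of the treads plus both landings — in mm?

3266 / 148 = 22.07, so 23 risers are needed.
R = 3266 ÷ 23 = 142 mm.
From 2R + T = 621: T = 621 − 284 = 337 mm.
23 risers give 22 treads; going = 22 × 337 = 7414 mm.
Enclosure = 7414 + 1064 + 1272 = 9750 mm.

9750 mm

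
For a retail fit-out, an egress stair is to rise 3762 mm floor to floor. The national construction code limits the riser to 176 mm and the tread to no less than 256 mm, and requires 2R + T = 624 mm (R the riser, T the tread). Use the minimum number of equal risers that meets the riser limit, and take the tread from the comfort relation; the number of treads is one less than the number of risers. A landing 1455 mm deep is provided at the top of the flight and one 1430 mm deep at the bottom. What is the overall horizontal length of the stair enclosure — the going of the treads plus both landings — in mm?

⌈3762/176⌉ = 22 risers.
Each riser is 3762/22 = 171 mm (≤ 176 mm).
Tread T = 624 − 2 × 171 = 282 mm (≥ 256 mm).
Treads = 22 − 1 = 21; going = 21 × 282 = 5922 mm.
Add landings: 5922 + 1455 + 1430 = 8807 mm.

8807 mm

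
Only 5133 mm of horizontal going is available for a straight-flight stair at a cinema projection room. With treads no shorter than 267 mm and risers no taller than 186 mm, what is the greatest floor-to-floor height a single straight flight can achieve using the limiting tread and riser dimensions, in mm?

5133 / 267 = 19.22, so 19 treads fit.
Risers = treads + 1 = 20.
Maximum height = 20 × 186 = 3720 mm.

3720 mm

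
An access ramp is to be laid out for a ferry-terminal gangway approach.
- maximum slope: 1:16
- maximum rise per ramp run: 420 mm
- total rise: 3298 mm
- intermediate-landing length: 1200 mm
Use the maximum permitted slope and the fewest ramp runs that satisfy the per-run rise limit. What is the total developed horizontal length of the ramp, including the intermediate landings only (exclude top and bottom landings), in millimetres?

3298 / 420 = 7.85, so 8 ramp runs are needed. That means 7 intermediate landings.
Ramp run (horizontal) at 1:16: 3298 × 16 = 52768 mm.
Intermediate landings: 7 × 1200 = 8400 mm.
Total developed length = 52768 + 8400 = 61168 mm.

61168 mm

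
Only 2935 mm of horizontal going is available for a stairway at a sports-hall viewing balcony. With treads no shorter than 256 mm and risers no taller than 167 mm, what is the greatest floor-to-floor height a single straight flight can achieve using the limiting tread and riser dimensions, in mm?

Treads that fit: ⌊2935 / 256⌋ = 11.
Risers = treads + 1 = 12.
Maximum height = 12 × 167 = 2004 mm.

2004 mm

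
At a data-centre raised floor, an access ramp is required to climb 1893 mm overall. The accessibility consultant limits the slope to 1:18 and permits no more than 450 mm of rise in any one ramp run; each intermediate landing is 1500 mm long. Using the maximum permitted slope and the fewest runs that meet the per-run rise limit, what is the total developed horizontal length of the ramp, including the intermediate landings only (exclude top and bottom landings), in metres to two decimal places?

40.07 m

1893 / 450 = 4.207 → round up to 5 ramp runs. That means 4 intermediate landings.
Horizontal run for 1893 mm of rise at 1:18 is 1893 × 18 = 34074 mm.
4 intermediate landings contribute 4 × 1500 = 6000 mm.
Total developed length = 34074 + 6000 = 40074 mm.
= 40.07 m.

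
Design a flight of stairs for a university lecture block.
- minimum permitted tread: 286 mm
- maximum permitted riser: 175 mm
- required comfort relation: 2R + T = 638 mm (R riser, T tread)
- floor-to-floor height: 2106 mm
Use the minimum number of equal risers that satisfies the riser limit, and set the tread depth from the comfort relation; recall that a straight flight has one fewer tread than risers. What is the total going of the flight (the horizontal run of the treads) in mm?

3768 mm

2106 / 175 = 12.034 → round up to 13 risers.
Riser R = 2106 / 13 = 162 mm, within the 175 mm limit.
Tread T = 638 − 2 × 162 = 314 mm (≥ 286 mm).
Going = (13 − 1) × 314 = 3768 mm.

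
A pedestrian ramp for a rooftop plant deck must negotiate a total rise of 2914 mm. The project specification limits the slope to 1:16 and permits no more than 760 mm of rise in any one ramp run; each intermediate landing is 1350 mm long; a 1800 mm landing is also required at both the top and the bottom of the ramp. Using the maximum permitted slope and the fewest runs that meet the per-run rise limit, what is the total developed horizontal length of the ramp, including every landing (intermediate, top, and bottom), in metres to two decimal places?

2914 / 760 = 3.834 → round up to 4 ramp runs. That means 3 intermediate landings.
Ramp run (horizontal) at 1:16: 2914 × 16 = 46624 mm.
3 intermediate landings contribute 3 × 1350 = 4050 mm.
Top and bottom landings: 2 × 1800 = 3600 mm.
Total = 46624 + 4050 + 3600 = 54274 mm.
= 54.27 m.

54.27 m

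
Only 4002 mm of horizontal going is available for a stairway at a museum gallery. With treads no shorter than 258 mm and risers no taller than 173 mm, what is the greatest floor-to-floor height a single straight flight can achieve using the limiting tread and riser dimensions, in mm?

2768 mm

Treads that fit: ⌊4002 / 258⌋ = 15.
Risers = treads + 1 = 16.
Maximum height = 16 × 173 = 2768 mm.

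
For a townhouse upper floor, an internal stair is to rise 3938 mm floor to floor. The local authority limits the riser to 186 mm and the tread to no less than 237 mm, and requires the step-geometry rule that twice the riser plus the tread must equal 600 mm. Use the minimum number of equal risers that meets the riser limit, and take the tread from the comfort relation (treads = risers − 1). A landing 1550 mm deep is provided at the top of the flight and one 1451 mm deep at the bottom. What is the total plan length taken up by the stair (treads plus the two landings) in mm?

At most 186 each: 3938/186 = 21.17, giving 22 risers.
R = 3938 ÷ 22 = 179 mm.
From 2R + T = 600: T = 600 − 358 = 242 mm.
Going = (22 − 1) × 242 = 5082 mm.
Add landings: 5082 + 1550 + 1451 = 8083 mm.

8083 mm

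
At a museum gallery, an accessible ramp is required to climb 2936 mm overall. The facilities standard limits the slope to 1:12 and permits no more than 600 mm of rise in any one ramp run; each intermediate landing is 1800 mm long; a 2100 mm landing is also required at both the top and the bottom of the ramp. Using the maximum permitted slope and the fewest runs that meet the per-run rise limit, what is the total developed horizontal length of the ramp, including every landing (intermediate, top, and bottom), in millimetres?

46632 mm

At most 600 each: 2936/600 = 4.89, giving 5 ramp runs. That means 4 intermediate landings.
Horizontal run for 2936 mm of rise at 1:12 is 2936 × 12 = 35232 mm.
Intermediate landings: 4 × 1800 = 7200 mm.
Top and bottom landings: 2 × 2100 = 4200 mm.
Total = 35232 + 7200 + 4200 = 46632 mm.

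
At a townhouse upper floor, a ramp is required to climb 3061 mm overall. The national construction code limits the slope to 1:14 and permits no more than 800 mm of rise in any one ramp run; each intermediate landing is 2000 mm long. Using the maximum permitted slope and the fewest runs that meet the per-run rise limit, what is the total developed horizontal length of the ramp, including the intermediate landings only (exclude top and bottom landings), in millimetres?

48854 mm

At most 800 each: 3061/800 = 3.83, giving 4 ramp runs. That means 3 intermediate landings.
Ramp run (horizontal) at 1:14: 3061 × 14 = 42854 mm.
Intermediate landings: 3 × 2000 = 6000 mm.
Developed length = 42854 + 6000 = 48854 mm.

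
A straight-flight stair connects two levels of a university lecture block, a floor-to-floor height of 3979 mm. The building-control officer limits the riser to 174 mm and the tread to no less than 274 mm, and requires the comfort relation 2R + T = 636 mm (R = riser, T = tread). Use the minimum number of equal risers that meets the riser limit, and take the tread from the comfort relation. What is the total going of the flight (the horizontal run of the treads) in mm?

3979 / 174 = 22.87, so 23 risers are needed.
R = 3979 ÷ 23 = 173 mm.
From 2R + T = 636: T = 636 − 346 = 290 mm.
Going = (23 − 1) × 290 = 6380 mm.

6380 mm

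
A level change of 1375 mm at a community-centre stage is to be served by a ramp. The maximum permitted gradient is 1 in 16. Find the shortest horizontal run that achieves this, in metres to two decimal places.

Run = rise × 16 = 1375 × 16 = 22000 mm.
22000 mm = 22.00 m.

22.00 m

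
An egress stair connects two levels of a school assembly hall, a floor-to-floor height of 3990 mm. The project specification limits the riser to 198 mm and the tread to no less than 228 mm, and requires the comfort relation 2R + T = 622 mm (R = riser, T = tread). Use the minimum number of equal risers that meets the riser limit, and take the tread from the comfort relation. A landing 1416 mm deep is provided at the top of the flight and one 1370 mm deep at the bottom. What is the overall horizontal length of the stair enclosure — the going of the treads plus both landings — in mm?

7626 mm

3990 / 198 = 20.15, so 21 risers are needed.
Riser R = 3990 / 21 = 190 mm, within the 198 mm limit.
T = 622 − 2·190 = 242 mm, which satisfies the 228 mm minimum.
Treads = 21 − 1 = 20; going = 20 × 242 = 4840 mm.
Enclosure = 4840 + 1416 + 1370 = 7626 mm.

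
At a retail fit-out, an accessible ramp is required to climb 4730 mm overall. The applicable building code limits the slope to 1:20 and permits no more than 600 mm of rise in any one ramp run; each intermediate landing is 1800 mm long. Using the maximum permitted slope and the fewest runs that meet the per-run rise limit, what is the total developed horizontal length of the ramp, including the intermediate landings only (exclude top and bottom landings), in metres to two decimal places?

4730 / 600 = 7.883 → round up to 8 ramp runs. That means 7 intermediate landings.
Ramp run (horizontal) at 1:20: 4730 × 20 = 94600 mm.
Intermediate landings: 7 × 1800 = 12600 mm.
Developed length = 94600 + 12600 = 107200 mm.
= 107.20 m.

107.20 m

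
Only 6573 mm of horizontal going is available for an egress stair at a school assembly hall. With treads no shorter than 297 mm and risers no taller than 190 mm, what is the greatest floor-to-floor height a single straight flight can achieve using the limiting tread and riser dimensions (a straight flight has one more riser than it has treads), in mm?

Treads that fit: ⌊6573 / 297⌋ = 22.
Risers = treads + 1 = 23.
Maximum height = 23 × 190 = 4370 mm.

4370 mm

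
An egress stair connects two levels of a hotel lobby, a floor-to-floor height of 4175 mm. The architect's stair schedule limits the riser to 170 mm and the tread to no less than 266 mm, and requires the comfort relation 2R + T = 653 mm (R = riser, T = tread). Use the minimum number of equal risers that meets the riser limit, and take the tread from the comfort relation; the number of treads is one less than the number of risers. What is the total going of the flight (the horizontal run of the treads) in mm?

7656 mm

⌈4175/170⌉ = 25 risers.
Each riser is 4175/25 = 167 mm (≤ 170 mm).
Tread T = 653 − 2 × 167 = 319 mm (≥ 266 mm).
25 risers give 24 treads; going = 24 × 319 = 7656 mm.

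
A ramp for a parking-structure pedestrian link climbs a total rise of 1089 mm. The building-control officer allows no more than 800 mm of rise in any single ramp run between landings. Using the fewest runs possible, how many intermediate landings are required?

1089 / 800 = 1.36, so 2 ramp runs are needed.
2 runs are separated by 1 intermediate landings.

1 intermediate landings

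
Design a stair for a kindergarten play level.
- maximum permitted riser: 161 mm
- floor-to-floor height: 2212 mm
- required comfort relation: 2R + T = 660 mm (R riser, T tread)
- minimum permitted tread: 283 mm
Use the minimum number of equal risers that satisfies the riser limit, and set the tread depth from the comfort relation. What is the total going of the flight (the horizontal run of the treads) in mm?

2212 / 161 = 13.74, so 14 risers are needed.
Each riser is 2212/14 = 158 mm (≤ 161 mm).
T = 660 − 2·158 = 344 mm, which satisfies the 283 mm minimum.
Going = (14 − 1) × 344 = 4472 mm.

4472 mm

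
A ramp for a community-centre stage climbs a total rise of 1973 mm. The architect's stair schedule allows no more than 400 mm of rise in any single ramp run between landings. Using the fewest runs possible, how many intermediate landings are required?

⌈1973/400⌉ = 5 ramp runs.
5 runs are separated by 4 intermediate landings.

4 intermediate landings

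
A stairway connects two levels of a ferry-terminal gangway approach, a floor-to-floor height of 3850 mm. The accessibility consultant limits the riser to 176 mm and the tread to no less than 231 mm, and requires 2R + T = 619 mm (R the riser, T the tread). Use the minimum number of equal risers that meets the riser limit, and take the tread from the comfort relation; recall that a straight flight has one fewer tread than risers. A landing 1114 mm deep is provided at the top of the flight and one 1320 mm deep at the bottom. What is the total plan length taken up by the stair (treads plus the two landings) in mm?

3850 / 176 = 21.875 → round up to 22 risers.
Riser R = 3850 / 22 = 175 mm, within the 176 mm limit.
T = 619 − 2·175 = 269 mm, which satisfies the 231 mm minimum.
22 risers give 21 treads; going = 21 × 269 = 5649 mm.
Add landings: 5649 + 1114 + 1320 = 8083 mm.

8083 mm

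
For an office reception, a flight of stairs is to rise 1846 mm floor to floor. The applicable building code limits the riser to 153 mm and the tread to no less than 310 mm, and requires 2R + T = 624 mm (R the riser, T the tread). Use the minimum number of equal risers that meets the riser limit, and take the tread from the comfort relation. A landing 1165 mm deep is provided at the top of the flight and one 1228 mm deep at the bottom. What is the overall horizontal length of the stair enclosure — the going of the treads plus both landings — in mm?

1846 / 153 = 12.065 → round up to 13 risers.
R = 1846 ÷ 13 = 142 mm.
T = 624 − 2·142 = 340 mm, which satisfies the 310 mm minimum.
Treads = 13 − 1 = 12; going = 12 × 340 = 4080 mm.
Add landings: 4080 + 1165 + 1228 = 6473 mm.

6473 mm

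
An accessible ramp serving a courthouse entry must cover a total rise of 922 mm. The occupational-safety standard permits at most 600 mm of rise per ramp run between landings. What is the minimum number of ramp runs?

922 / 600 = 1.54, so 2 ramp runs are needed.

2 runs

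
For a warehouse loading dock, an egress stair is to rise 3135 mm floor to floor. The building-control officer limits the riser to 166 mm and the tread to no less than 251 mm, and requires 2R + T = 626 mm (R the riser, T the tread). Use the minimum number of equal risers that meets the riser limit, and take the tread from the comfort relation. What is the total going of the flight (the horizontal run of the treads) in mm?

5328 mm

⌈3135/166⌉ = 19 risers.
Riser R = 3135 / 19 = 165 mm, within the 166 mm limit.
From 2R + T = 626: T = 626 − 330 = 296 mm.
19 risers give 18 treads; going = 18 × 296 = 5328 mm.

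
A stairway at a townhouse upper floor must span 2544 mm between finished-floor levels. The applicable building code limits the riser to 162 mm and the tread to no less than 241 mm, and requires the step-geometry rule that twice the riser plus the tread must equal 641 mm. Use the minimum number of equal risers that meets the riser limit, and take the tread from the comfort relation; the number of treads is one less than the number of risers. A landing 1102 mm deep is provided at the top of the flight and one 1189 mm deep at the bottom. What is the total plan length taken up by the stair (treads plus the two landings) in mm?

7136 mm

2544 / 162 = 15.70, so 16 risers are needed.
R = 2544 ÷ 16 = 159 mm.
T = 641 − 2·159 = 323 mm, which satisfies the 241 mm minimum.
16 risers give 15 treads; going = 15 × 323 = 4845 mm.
Add landings: 4845 + 1102 + 1189 = 7136 mm.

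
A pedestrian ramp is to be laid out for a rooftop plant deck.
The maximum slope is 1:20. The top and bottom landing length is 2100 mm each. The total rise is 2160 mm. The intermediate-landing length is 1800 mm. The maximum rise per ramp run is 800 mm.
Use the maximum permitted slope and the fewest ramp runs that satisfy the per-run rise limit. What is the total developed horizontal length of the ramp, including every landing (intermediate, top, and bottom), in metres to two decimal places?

2160 / 800 = 2.700 → round up to 3 ramp runs. That means 2 intermediate landings.
Ramp run (horizontal) at 1:20: 2160 × 20 = 43200 mm.
Intermediate landings: 2 × 1800 = 3600 mm.
Top and bottom landings: 2 × 2100 = 4200 mm.
Total = 43200 + 3600 + 4200 = 51000 mm.
= 51.00 m.

51.00 m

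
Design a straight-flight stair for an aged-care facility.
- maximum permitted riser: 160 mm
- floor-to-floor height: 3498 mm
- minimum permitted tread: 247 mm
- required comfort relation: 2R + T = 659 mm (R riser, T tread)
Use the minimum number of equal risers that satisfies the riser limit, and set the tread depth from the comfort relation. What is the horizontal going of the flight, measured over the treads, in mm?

7161 mm

At most 160 each: 3498/160 = 21.86, giving 22 risers.
Each riser is 3498/22 = 159 mm (≤ 160 mm).
Tread T = 659 − 2 × 159 = 341 mm (≥ 247 mm).
22 risers give 21 treads; going = 21 × 341 = 7161 mm.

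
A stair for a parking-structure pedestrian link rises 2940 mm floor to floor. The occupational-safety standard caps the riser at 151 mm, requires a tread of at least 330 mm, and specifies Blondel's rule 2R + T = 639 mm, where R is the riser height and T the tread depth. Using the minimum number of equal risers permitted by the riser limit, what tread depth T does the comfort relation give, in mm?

2940 / 151 = 19.47, so 20 risers are needed.
Each riser is 2940/20 = 147 mm (≤ 151 mm).
T = 639 − 2·147 = 345 mm, which satisfies the 330 mm minimum.

345 mm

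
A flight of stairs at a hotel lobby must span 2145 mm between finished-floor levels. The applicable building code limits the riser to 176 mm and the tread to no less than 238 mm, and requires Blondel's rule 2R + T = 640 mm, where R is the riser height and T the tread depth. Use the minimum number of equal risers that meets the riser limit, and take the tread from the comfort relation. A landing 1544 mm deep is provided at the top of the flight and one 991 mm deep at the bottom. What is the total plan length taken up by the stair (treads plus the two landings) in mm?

6255 mm

At most 176 each: 2145/176 = 12.19, giving 13 risers.
R = 2145 ÷ 13 = 165 mm.
From 2R + T = 640: T = 640 − 330 = 310 mm.
Going = (13 − 1) × 310 = 3720 mm.
Enclosure = 3720 + 1544 + 991 = 6255 mm.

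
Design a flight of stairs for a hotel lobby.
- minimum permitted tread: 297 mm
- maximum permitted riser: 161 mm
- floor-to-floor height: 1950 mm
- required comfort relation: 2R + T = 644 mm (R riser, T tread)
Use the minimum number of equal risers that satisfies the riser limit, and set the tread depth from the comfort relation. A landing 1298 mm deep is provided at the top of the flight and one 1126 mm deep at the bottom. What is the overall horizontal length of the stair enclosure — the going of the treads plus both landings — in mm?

At most 161 each: 1950/161 = 12.11, giving 13 risers.
Each riser is 1950/13 = 150 mm (≤ 161 mm).
Tread T = 644 − 2 × 150 = 344 mm (≥ 297 mm).
13 risers give 12 treads; going = 12 × 344 = 4128 mm.
Enclosure = 4128 + 1298 + 1126 = 6552 mm.

6552 mm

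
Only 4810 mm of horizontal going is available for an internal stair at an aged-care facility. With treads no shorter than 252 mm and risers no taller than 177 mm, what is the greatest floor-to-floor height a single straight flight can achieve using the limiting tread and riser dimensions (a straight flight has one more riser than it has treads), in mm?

Treads that fit: ⌊4810 / 252⌋ = 19.
Risers = treads + 1 = 20.
Maximum height = 20 × 177 = 3540 mm.

3540 mm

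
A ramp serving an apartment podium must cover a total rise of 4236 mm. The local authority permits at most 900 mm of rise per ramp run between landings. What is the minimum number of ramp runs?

⌈4236/900⌉ = 5 ramp runs.

5 runs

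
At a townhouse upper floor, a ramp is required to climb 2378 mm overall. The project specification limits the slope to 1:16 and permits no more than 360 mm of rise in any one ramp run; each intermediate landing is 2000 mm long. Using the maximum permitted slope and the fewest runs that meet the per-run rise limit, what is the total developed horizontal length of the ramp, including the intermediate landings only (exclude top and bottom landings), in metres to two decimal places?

50.05 m

2378 / 360 = 6.606 → round up to 7 ramp runs. That means 6 intermediate landings.
Horizontal run for 2378 mm of rise at 1:16 is 2378 × 16 = 38048 mm.
6 intermediate landings contribute 6 × 2000 = 12000 mm.
Developed length = 38048 + 12000 = 50048 mm.
= 50.05 m.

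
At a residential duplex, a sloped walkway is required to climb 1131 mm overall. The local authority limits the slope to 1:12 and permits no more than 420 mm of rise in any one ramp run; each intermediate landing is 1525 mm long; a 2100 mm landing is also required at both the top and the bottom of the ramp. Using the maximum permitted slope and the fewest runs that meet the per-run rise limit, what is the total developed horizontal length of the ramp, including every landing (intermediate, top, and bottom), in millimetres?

At most 420 each: 1131/420 = 2.69, giving 3 ramp runs. That means 2 intermediate landings.
Ramp run (horizontal) at 1:12: 1131 × 12 = 13572 mm.
Intermediate landings: 2 × 1525 = 3050 mm.
Top and bottom landings: 2 × 2100 = 4200 mm.
Total = 13572 + 3050 + 4200 = 20822 mm.

20822 mm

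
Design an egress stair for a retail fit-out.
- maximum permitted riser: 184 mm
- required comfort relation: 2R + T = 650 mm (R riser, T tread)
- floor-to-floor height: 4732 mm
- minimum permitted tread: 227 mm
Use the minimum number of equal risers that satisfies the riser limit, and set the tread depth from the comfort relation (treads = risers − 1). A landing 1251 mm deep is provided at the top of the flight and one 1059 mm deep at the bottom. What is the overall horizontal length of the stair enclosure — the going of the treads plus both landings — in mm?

9460 mm

4732 / 184 = 25.72, so 26 risers are needed.
Riser R = 4732 / 26 = 182 mm, within the 184 mm limit.
Tread T = 650 − 2 × 182 = 286 mm (≥ 227 mm).
26 risers give 25 treads; going = 25 × 286 = 7150 mm.
Enclosure = 7150 + 1251 + 1059 = 9460 mm.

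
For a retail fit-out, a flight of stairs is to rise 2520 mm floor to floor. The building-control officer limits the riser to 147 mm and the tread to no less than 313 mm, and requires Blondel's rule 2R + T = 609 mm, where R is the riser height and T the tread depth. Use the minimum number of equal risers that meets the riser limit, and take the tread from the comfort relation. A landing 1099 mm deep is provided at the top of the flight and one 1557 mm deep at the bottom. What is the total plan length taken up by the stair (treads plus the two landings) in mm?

8249 mm

⌈2520/147⌉ = 18 risers.
Each riser is 2520/18 = 140 mm (≤ 147 mm).
Tread T = 609 − 2 × 140 = 329 mm (≥ 313 mm).
18 risers give 17 treads; going = 17 × 329 = 5593 mm.
Enclosure = 5593 + 1099 + 1557 = 8249 mm.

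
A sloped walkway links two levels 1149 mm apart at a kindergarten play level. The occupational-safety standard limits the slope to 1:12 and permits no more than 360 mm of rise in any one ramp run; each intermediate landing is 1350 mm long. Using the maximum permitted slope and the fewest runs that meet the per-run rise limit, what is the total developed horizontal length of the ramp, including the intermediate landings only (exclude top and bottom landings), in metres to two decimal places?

17.84 m

At most 360 each: 1149/360 = 3.19, giving 4 ramp runs. That means 3 intermediate landings.
Ramp run (horizontal) at 1:12: 1149 × 12 = 13788 mm.
3 intermediate landings contribute 3 × 1350 = 4050 mm.
Developed length = 13788 + 4050 = 17838 mm.
= 17.84 m.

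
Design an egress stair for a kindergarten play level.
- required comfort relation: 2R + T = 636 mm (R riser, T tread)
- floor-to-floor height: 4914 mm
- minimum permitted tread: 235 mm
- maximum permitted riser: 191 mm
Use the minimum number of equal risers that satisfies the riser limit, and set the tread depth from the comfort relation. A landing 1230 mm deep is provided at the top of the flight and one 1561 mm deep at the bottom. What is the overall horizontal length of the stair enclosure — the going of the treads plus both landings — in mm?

9241 mm

⌈4914/191⌉ = 26 risers.
Riser R = 4914 / 26 = 189 mm, within the 191 mm limit.
Tread T = 636 − 2 × 189 = 258 mm (≥ 235 mm).
26 risers give 25 treads; going = 25 × 258 = 6450 mm.
Add landings: 6450 + 1230 + 1561 = 9241 mm.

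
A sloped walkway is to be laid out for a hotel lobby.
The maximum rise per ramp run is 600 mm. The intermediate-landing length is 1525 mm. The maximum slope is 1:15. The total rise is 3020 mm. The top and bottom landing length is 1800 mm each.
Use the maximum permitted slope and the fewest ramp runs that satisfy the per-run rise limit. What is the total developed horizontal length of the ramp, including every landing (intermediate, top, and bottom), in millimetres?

3020 / 600 = 5.03, so 6 ramp runs are needed. That means 5 intermediate landings.
Horizontal run for 3020 mm of rise at 1:15 is 3020 × 15 = 45300 mm.
5 intermediate landings contribute 5 × 1525 = 7625 mm.
Top and bottom landings: 2 × 1800 = 3600 mm.
Total = 45300 + 7625 + 3600 = 56525 mm.

56525 mm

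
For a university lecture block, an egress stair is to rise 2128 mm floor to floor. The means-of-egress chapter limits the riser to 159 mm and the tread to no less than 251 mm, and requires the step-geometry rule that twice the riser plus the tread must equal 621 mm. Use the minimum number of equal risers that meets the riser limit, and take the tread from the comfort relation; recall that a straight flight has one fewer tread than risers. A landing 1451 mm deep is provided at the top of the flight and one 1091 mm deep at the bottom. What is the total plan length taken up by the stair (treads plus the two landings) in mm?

6663 mm

At most 159 each: 2128/159 = 13.38, giving 14 risers.
Riser R = 2128 / 14 = 152 mm, within the 159 mm limit.
T = 621 − 2·152 = 317 mm, which satisfies the 251 mm minimum.
Going = (14 − 1) × 317 = 4121 mm.
Enclosure = 4121 + 1451 + 1091 = 6663 mm.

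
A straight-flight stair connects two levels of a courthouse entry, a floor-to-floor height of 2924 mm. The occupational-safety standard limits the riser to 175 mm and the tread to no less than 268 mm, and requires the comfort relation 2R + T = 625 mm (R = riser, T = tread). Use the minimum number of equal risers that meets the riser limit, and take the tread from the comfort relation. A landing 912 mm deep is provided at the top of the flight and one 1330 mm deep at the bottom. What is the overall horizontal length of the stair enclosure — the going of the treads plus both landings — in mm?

6738 mm

2924 / 175 = 16.709 → round up to 17 risers.
Riser R = 2924 / 17 = 172 mm, within the 175 mm limit.
T = 625 − 2·172 = 281 mm, which satisfies the 268 mm minimum.
Treads = 17 − 1 = 16; going = 16 × 281 = 4496 mm.
Add landings: 4496 + 912 + 1330 = 6738 mm.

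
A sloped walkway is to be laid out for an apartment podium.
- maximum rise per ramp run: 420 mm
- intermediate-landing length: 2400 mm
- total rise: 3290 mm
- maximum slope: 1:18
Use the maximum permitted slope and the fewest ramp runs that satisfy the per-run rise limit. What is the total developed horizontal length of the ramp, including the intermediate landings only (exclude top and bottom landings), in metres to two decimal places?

3290 / 420 = 7.83, so 8 ramp runs are needed. That means 7 intermediate landings.
Horizontal run for 3290 mm of rise at 1:18 is 3290 × 18 = 59220 mm.
7 intermediate landings contribute 7 × 2400 = 16800 mm.
Total developed length = 59220 + 16800 = 76020 mm.
= 76.02 m.

76.02 m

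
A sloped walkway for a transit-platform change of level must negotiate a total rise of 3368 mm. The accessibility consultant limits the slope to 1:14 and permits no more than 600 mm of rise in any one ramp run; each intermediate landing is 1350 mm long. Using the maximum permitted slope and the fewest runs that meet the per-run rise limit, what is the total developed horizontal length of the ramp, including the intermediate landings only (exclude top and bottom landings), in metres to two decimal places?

3368 / 600 = 5.613 → round up to 6 ramp runs. That means 5 intermediate landings.
Ramp run (horizontal) at 1:14: 3368 × 14 = 47152 mm.
5 intermediate landings contribute 5 × 1350 = 6750 mm.
Developed length = 47152 + 6750 = 53902 mm.
= 53.90 m.

53.90 m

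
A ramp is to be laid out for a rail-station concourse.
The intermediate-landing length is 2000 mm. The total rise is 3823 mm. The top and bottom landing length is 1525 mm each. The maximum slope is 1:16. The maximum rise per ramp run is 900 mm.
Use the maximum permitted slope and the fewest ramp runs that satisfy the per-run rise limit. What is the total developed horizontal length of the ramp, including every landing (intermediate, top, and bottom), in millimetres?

⌈3823/900⌉ = 5 ramp runs. That means 4 intermediate landings.
Horizontal run for 3823 mm of rise at 1:16 is 3823 × 16 = 61168 mm.
4 intermediate landings contribute 4 × 2000 = 8000 mm.
Top and bottom landings: 2 × 1525 = 3050 mm.
Total = 61168 + 8000 + 3050 = 72218 mm.

72218 mm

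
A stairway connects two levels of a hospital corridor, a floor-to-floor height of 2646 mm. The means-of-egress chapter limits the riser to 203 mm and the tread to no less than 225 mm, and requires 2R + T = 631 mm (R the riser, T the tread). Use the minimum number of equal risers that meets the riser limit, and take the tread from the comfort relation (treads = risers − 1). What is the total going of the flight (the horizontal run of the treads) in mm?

3289 mm

2646 / 203 = 13.034 → round up to 14 risers.
R = 2646 ÷ 14 = 189 mm.
Tread T = 631 − 2 × 189 = 253 mm (≥ 225 mm).
Going = (14 − 1) × 253 = 3289 mm.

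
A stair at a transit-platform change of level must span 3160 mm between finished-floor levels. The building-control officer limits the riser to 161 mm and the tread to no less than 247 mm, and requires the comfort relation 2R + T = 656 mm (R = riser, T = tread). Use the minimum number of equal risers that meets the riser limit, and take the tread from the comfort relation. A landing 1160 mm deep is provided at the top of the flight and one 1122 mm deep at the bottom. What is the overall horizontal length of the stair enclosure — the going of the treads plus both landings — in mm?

8742 mm

3160 / 161 = 19.627 → round up to 20 risers.
Each riser is 3160/20 = 158 mm (≤ 161 mm).
Tread T = 656 − 2 × 158 = 340 mm (≥ 247 mm).
Going = (20 − 1) × 340 = 6460 mm.
Add landings: 6460 + 1160 + 1122 = 8742 mm.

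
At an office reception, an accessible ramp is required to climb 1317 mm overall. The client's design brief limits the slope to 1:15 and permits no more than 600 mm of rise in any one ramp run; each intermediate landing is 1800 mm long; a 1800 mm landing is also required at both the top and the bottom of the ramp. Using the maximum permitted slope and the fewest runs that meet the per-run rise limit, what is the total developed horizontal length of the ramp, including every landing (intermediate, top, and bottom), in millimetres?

1317 / 600 = 2.195 → round up to 3 ramp runs. That means 2 intermediate landings.
Horizontal run for 1317 mm of rise at 1:15 is 1317 × 15 = 19755 mm.
2 intermediate landings contribute 2 × 1800 = 3600 mm.
Top and bottom landings: 2 × 1800 = 3600 mm.
Total = 19755 + 3600 + 3600 = 26955 mm.

26955 mm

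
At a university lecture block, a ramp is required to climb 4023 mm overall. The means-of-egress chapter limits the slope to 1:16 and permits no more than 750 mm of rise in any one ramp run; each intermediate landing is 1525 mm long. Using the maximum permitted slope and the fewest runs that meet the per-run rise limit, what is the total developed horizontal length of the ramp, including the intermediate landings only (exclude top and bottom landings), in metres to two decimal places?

71.99 m

4023 / 750 = 5.36, so 6 ramp runs are needed. That means 5 intermediate landings.
Ramp run (horizontal) at 1:16: 4023 × 16 = 64368 mm.
Intermediate landings: 5 × 1525 = 7625 mm.
Total developed length = 64368 + 7625 = 71993 mm.
= 71.99 m.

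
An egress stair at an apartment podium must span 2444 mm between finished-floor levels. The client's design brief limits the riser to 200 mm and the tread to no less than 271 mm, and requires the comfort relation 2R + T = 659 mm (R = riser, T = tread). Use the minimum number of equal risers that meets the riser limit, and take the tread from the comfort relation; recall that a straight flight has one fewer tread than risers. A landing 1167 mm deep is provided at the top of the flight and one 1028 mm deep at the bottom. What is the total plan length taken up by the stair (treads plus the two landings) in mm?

5591 mm

2444 / 200 = 12.220 → round up to 13 risers.
Each riser is 2444/13 = 188 mm (≤ 200 mm).
T = 659 − 2·188 = 283 mm, which satisfies the 271 mm minimum.
Going = (13 − 1) × 283 = 3396 mm.
Add landings: 3396 + 1167 + 1028 = 5591 mm.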